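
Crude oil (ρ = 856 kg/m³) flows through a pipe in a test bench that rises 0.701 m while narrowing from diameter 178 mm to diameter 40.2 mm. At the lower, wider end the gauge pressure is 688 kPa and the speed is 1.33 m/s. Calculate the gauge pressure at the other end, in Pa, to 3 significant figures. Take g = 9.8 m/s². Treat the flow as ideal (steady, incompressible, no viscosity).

P₂ ≈ 392000 Pa

Continuity gives A₁v₁ = A₂v₂, so v₂ = (249 cm²)/(12.7 cm²) × 1.33 m/s = 26.1 m/s.
Applying Bernoulli between the two ends and solving for P₂: P₂ = P₁ + ½ρ(v₁² − v₂²) − ρgΔh.
P₂ = 688000 + ½·856·(1.33² − 26.1²) − 856·9.8·(+0.701) = 688000 + (-290000) − (5880) = 392000 Pa.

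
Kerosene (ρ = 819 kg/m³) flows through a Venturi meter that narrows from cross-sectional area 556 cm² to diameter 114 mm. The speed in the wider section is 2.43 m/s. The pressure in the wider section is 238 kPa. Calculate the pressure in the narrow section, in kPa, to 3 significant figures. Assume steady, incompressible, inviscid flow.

Continuity gives A₁v₁ = A₂v₂, so v₂ = (556 cm²)/(102 cm²) × 2.43 m/s = 13.2 m/s.
The pipe is horizontal, so Bernoulli reduces to P₁ + ½ρv₁² = P₂ + ½ρv₂².
P₂ = P₁ − ½ρ(v₂² − v₁²) = 238000 − ½·819·(13.2² − 2.43²) = 238000 − 69300 = 169000 Pa.

P₂ = 169 kPa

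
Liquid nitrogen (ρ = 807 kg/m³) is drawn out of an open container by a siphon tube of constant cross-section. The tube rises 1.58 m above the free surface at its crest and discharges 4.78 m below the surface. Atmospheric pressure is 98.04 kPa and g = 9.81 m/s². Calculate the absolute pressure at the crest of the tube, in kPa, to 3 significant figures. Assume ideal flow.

Bernoulli surface→outlet gives ½v² = g·h_out, so v = √(2·9.81·4.78) = 9.68 m/s.
The bore is uniform, so the speed at the crest is the same v. Bernoulli surface→crest: P_atm = P_top + ½ρv² + ρg·h_top.
P_top = 98040 − ½·807·9.68² − 807·9.81·1.58 = 47700 Pa.

P_top ≈ 47.7 kPa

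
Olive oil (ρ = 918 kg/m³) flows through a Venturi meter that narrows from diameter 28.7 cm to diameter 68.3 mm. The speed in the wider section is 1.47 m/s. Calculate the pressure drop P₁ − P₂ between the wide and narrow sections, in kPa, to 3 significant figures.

308 kPa

The volume flow rate is constant, so v₂ = (A₁/A₂)v₁ = (647/36.6)·1.47 = 26.0 m/s.
With no height change, Bernoulli's equation is P₁ + ½ρv₁² = P₂ + ½ρv₂².
P₁ − P₂ = ½·918·(26.0² − 1.47²) = ½·918·672 = 308000 Pa.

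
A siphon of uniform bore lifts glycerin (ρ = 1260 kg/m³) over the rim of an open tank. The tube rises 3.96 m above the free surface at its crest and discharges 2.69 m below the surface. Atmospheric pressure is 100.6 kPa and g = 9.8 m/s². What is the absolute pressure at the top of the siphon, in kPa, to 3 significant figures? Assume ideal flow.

P_top ≈ 18.5 kPa

From the surface to the outlet (both open to atmosphere, surface at rest): v = √(2g·h_out) = √(2·9.8·2.69) = 7.26 m/s.
With constant cross-section the crest speed equals v; applying Bernoulli from the surface up to the crest, P_top = P_atm − ½ρv² − ρg·h_top.
P_top = 100600 − ½·1260·7.26² − 1260·9.8·3.96 = 18500 Pa.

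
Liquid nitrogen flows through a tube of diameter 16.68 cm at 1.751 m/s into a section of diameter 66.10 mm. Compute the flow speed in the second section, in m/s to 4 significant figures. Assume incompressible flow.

v₂ ≈ 11.15 m/s

By continuity, v₂ = v₁·A₁/A₂ = 1.751·(218.5/34.32) = 11.15 m/s.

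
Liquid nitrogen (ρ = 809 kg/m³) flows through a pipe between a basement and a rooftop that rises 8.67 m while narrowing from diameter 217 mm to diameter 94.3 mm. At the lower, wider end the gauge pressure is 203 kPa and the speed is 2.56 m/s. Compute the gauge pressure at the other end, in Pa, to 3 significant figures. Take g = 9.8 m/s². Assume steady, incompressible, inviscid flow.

P₂ ≈ 62600 Pa

Mass conservation (A₁v₁ = A₂v₂) gives v₂ = 2.56 × 370/69.8 = 13.6 m/s.
Applying Bernoulli between the two ends and solving for P₂: P₂ = P₁ + ½ρ(v₁² − v₂²) − ρgΔh.
P₂ = 203000 + ½·809·(2.56² − 13.6²) − 809·9.8·(+8.67) = 203000 + (-71700) − (68700) = 62600 Pa.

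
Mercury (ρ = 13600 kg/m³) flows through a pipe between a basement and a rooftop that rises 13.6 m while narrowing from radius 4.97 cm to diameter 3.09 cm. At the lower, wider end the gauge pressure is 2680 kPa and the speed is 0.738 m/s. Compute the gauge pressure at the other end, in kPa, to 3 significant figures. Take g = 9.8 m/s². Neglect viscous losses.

The volume flow rate is constant, so v₂ = (A₁/A₂)v₁ = (77.6/7.50)·0.738 = 7.64 m/s.
Energy conservation along the streamline gives P₂ = P₁ − ½ρ(v₂² − v₁²) − ρg(h₂ − h₁).
P₂ = 2680000 + ½·13600·(0.738² − 7.64²) − 13600·9.8·(+13.6) = 2680000 + (-393000) − (1810000) = 475000 Pa.

P₂ = 475 kPa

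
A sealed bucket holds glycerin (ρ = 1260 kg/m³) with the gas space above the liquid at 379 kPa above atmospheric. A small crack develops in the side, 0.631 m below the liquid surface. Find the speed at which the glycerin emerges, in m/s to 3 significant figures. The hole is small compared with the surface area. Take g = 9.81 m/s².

v = 24.8 m/s

Take point 1 at the surface (v₁ ≈ 0) and point 2 at the hole (at atmospheric pressure). Bernoulli: P₁ + ρg h = P_atm + ½ρv₂².
With P₁ − P_atm = 379000 Pa, v₂ = √(2gh + 2ΔP/ρ) = √(2·9.81·0.631 + 2·379000/1260) = 24.8 m/s.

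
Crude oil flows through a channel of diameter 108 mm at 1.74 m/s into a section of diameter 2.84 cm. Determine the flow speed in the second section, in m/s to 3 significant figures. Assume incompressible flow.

Continuity gives A₁v₁ = A₂v₂, so v₂ = (91.6 cm²)/(6.33 cm²) × 1.74 m/s = 25.2 m/s.

v₂ ≈ 25.2 m/s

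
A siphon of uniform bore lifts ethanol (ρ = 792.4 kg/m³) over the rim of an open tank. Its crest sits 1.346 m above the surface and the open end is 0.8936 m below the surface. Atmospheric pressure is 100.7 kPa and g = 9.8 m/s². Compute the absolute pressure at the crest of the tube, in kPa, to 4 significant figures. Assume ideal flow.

Bernoulli surface→outlet gives ½v² = g·h_out, so v = √(2·9.8·0.8936) = 4.185 m/s.
With constant cross-section the crest speed equals v; applying Bernoulli from the surface up to the crest, P_top = P_atm − ½ρv² − ρg·h_top.
P_top = 100700 − ½·792.4·4.185² − 792.4·9.8·1.346 = 83310 Pa.

P_top ≈ 83.31 kPa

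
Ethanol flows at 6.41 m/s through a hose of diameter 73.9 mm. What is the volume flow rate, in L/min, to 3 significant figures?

1650 L/min

Q = A·v = 0.00429 m² × 6.41 m/s = 0.0275 m³/s.
Converting: 0.0275 m³/s × 60000 = 1650 L/min.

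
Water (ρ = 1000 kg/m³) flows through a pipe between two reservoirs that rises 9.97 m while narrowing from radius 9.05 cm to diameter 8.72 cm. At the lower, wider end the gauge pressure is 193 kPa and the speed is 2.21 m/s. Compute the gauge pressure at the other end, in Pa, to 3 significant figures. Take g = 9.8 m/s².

The volume flow rate is constant, so v₂ = (A₁/A₂)v₁ = (257/59.7)·2.21 = 9.52 m/s.
Applying Bernoulli between the two ends and solving for P₂: P₂ = P₁ + ½ρ(v₁² − v₂²) − ρgΔh.
P₂ = 193000 + ½·1000·(2.21² − 9.52²) − 1000·9.8·(+9.97) = 193000 + (-42900) − (97700) = 52400 Pa.

52400 Pa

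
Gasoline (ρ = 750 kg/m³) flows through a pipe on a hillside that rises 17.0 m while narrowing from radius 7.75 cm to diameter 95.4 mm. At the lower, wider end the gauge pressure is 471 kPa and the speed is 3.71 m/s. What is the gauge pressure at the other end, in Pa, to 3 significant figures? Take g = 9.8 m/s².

315000 Pa

The volume flow rate is constant, so v₂ = (A₁/A₂)v₁ = (189/71.5)·3.71 = 9.79 m/s.
Bernoulli: P₁ + ½ρv₁² + ρg h₁ = P₂ + ½ρv₂² + ρg h₂, so P₂ = P₁ + ½ρ(v₁² − v₂²) − ρg(h₂ − h₁).
P₂ = 471000 + ½·750·(3.71² − 9.79²) − 750·9.8·(+17.0) = 471000 + (-30800) − (125000) = 315000 Pa.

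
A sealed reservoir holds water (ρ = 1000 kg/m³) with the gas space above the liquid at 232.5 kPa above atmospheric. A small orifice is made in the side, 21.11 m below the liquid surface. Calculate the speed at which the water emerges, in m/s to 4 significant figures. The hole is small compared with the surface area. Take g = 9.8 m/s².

Take point 1 at the surface (v₁ ≈ 0) and point 2 at the hole (at atmospheric pressure). Bernoulli: P₁ + ρg h = P_atm + ½ρv₂².
With P₁ − P_atm = 232500 Pa, v₂ = √(2gh + 2ΔP/ρ) = √(2·9.8·21.11 + 2·232500/1000) = 29.64 m/s.

29.64 m/s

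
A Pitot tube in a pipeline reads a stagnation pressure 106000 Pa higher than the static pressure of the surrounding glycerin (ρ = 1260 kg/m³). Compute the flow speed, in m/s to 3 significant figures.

The dynamic pressure equals the rise in static pressure at the stagnation point: ΔP = ½ρv².
v = √(2ΔP/ρ) = √(2·106000/1260) = 13.0 m/s.

v ≈ 13.0 m/s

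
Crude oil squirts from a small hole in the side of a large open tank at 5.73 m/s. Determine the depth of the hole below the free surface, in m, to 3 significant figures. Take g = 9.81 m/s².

h = 1.67 m

Torricelli: v = √(2gh), so h = v²/(2g).
h = 5.73²/(2·9.81) = 32.8/19.62 = 1.67 m.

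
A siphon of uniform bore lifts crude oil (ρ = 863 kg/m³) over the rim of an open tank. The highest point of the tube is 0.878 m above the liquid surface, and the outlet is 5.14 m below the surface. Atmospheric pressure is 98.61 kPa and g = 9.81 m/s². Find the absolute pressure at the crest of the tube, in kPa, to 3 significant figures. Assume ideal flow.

The outlet speed comes from Torricelli: v = √(2g·5.14) = 10.0 m/s.
With constant cross-section the crest speed equals v; applying Bernoulli from the surface up to the crest, P_top = P_atm − ½ρv² − ρg·h_top.
P_top = 98610 − ½·863·10.0² − 863·9.81·0.878 = 47700 Pa.

P_top = 47.7 kPa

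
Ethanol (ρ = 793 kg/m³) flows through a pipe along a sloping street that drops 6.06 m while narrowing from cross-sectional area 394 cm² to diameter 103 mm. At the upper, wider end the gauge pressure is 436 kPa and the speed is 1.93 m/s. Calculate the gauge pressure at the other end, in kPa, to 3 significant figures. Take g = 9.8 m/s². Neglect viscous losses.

452 kPa

By continuity, v₂ = v₁·A₁/A₂ = 1.93·(394/83.3) = 9.13 m/s.
Bernoulli: P₁ + ½ρv₁² + ρg h₁ = P₂ + ½ρv₂² + ρg h₂, so P₂ = P₁ + ½ρ(v₁² − v₂²) − ρg(h₂ − h₁).
P₂ = 436000 + ½·793·(1.93² − 9.13²) − 793·9.8·(−6.06) = 436000 + (-31500) − (-47100) = 452000 Pa.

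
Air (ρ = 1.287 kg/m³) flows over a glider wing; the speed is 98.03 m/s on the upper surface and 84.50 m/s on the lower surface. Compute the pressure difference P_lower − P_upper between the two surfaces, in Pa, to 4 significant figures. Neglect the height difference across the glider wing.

With negligible Δh, P + ½ρv² is constant, so P_low − P_up = ½ρ(v_up² − v_low²).
ΔP = ½·1.287·(98.03² − 84.50²) = 1589 Pa.

ΔP ≈ 1589 Pa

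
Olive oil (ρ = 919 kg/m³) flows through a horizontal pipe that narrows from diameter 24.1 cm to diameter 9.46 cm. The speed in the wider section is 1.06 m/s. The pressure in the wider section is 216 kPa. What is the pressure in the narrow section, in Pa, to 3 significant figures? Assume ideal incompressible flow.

195000 Pa

Continuity gives A₁v₁ = A₂v₂, so v₂ = (456 cm²)/(70.3 cm²) × 1.06 m/s = 6.88 m/s.
Along the horizontal streamline, P + ½ρv² is constant.
P₂ = P₁ − ½ρ(v₂² − v₁²) = 216000 − ½·919·(6.88² − 1.06²) = 216000 − 21200 = 195000 Pa.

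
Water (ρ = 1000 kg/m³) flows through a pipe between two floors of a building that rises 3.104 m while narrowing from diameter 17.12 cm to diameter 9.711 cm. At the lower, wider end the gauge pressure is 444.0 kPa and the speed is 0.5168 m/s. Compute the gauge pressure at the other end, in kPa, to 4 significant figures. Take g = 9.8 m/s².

By continuity, v₂ = v₁·A₁/A₂ = 0.5168·(230.2/74.07) = 1.606 m/s.
Applying Bernoulli between the two ends and solving for P₂: P₂ = P₁ + ½ρ(v₁² − v₂²) − ρgΔh.
P₂ = 444000 + ½·1000·(0.5168² − 1.606²) − 1000·9.8·(+3.104) = 444000 + (-1156) − (30420) = 412400 Pa.

P₂ = 412.4 kPa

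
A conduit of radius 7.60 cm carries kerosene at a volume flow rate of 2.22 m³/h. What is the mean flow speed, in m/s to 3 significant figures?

Q = 2.22 m³/h = 0.000617 m³/s.
v = Q/A = 0.000617 / 0.0181 = 0.0340 m/s.

v ≈ 0.0340 m/s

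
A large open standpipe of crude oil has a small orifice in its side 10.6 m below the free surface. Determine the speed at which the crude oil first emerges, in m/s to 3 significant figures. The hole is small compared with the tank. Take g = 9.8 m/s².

Bernoulli from surface to hole (P equal, v_surface ≈ 0): v = √(2gh) = √(2×9.8×10.6) = 14.4 m/s.

v ≈ 14.4 m/s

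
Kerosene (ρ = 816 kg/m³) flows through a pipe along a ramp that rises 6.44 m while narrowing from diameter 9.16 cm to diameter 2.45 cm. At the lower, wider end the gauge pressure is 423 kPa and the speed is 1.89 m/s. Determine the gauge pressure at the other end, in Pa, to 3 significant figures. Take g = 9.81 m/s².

Continuity gives A₁v₁ = A₂v₂, so v₂ = (65.9 cm²)/(4.71 cm²) × 1.89 m/s = 26.4 m/s.
Bernoulli: P₁ + ½ρv₁² + ρg h₁ = P₂ + ½ρv₂² + ρg h₂, so P₂ = P₁ + ½ρ(v₁² − v₂²) − ρg(h₂ − h₁).
P₂ = 423000 + ½·816·(1.89² − 26.4²) − 816·9.81·(+6.44) = 423000 + (-283000) − (51600) = 88100 Pa.

P₂ = 88100 Pa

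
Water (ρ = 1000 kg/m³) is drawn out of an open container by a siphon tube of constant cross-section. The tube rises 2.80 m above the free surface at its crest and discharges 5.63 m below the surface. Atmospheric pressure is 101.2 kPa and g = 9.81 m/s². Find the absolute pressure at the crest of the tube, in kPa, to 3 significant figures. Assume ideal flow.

The outlet speed comes from Torricelli: v = √(2g·5.63) = 10.5 m/s.
The bore is uniform, so the speed at the crest is the same v. Bernoulli surface→crest: P_atm = P_top + ½ρv² + ρg·h_top.
P_top = 101200 − ½·1000·10.5² − 1000·9.81·2.80 = 18500 Pa.

P_top ≈ 18.5 kPa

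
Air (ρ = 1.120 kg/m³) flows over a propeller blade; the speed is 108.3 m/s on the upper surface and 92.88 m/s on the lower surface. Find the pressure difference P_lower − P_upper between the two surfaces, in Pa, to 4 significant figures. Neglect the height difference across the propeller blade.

The pressure is lower where the speed is higher: ΔP = ½ρ(v_up² − v_low²).
ΔP = ½·1.120·(108.3² − 92.88²) = 1737 Pa.

ΔP ≈ 1737 Pa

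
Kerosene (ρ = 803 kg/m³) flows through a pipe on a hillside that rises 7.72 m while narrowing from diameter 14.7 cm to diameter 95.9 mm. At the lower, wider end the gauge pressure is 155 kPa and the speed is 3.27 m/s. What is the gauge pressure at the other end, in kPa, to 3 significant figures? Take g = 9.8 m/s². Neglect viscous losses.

The volume flow rate is constant, so v₂ = (A₁/A₂)v₁ = (170/72.2)·3.27 = 7.68 m/s.
Energy conservation along the streamline gives P₂ = P₁ − ½ρ(v₂² − v₁²) − ρg(h₂ − h₁).
P₂ = 155000 + ½·803·(3.27² − 7.68²) − 803·9.8·(+7.72) = 155000 + (-19400) − (60800) = 74800 Pa.

P₂ ≈ 74.8 kPa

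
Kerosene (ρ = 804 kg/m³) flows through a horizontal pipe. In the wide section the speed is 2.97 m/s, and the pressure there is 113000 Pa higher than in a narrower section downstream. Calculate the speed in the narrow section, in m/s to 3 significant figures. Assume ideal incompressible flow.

v₂ ≈ 17.0 m/s

Along the level pipe P + ½ρv² is conserved, hence v₂² = v₁² + 2(P₁ − P₂)/ρ.
v₂ = √(2.97² + 2·113000/804) = √(8.82 + 281) = 17.0 m/s.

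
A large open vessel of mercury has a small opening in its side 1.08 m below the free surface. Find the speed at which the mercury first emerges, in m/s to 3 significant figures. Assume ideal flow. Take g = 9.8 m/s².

Torricelli's result v = √(2gh) gives v = √(2·9.8·1.08) = 4.60 m/s.

v ≈ 4.60 m/s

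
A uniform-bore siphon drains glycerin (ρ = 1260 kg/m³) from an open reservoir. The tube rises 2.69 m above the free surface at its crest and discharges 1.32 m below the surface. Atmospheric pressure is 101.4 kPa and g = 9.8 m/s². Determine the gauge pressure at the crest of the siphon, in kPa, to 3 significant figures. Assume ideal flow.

P_gauge ≈ -49.5 kPa

Bernoulli surface→outlet gives ½v² = g·h_out, so v = √(2·9.8·1.32) = 5.09 m/s.
With constant cross-section the crest speed equals v; applying Bernoulli from the surface up to the crest, P_top = P_atm − ½ρv² − ρg·h_top.
P_top = 101400 − ½·1260·5.09² − 1260·9.8·2.69 = 51900 Pa. So P_gauge = P_top − P_atm = -49500 Pa.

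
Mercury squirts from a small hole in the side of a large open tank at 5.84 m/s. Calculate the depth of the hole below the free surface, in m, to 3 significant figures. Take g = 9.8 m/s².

For a small hole in a large open tank, ½v² = gh, giving h = v²/(2g).
h = 5.84²/(2·9.8) = 34.1/19.60 = 1.74 m.

h ≈ 1.74 m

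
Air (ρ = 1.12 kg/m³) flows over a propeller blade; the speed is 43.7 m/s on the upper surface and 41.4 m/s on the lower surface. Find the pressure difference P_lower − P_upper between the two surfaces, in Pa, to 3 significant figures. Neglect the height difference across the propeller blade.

The pressure is lower where the speed is higher: ΔP = ½ρ(v_up² − v_low²).
ΔP = ½·1.12·(43.7² − 41.4²) = 110 Pa.

ΔP = 110 Pa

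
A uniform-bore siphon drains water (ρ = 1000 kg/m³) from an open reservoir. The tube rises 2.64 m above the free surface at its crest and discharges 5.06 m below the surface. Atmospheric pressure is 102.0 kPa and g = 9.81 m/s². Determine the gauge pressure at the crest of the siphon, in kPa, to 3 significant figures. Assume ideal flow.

P_gauge ≈ -75.5 kPa

The outlet speed comes from Torricelli: v = √(2g·5.06) = 9.96 m/s.
With constant cross-section the crest speed equals v; applying Bernoulli from the surface up to the crest, P_top = P_atm − ½ρv² − ρg·h_top.
P_top = 102000 − ½·1000·9.96² − 1000·9.81·2.64 = 26500 Pa. So P_gauge = P_top − P_atm = -75500 Pa.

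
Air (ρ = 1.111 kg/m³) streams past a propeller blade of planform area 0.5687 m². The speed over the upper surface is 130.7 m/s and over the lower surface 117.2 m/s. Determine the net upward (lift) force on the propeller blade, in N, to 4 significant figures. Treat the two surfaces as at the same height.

With equal heights on the two surfaces, Bernoulli gives P_lower − P_upper = ½ρ(v_upper² − v_lower²).
ΔP = ½·1.111·(130.7² − 117.2²) = 1859 Pa.
Lift = ΔP · A = 1859 × 0.5687 = 1057 N.

F ≈ 1057 N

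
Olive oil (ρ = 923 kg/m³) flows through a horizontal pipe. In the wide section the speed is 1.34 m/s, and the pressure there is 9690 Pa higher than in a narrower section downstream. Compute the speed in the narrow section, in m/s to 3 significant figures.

Along the level pipe P + ½ρv² is conserved, hence v₂² = v₁² + 2(P₁ − P₂)/ρ.
v₂ = √(1.34² + 2·9690/923) = √(1.80 + 21.0) = 4.77 m/s.

4.77 m/s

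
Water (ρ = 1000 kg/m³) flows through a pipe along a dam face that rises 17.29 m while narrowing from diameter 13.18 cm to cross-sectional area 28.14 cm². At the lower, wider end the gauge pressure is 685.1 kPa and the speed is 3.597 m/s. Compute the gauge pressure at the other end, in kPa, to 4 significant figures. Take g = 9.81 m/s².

P₂ = 369.9 kPa

The volume flow rate is constant, so v₂ = (A₁/A₂)v₁ = (136.4/28.14)·3.597 = 17.44 m/s.
Energy conservation along the streamline gives P₂ = P₁ − ½ρ(v₂² − v₁²) − ρg(h₂ − h₁).
P₂ = 685100 + ½·1000·(3.597² − 17.44²) − 1000·9.81·(+17.29) = 685100 + (-145600) − (169600) = 369900 Pa.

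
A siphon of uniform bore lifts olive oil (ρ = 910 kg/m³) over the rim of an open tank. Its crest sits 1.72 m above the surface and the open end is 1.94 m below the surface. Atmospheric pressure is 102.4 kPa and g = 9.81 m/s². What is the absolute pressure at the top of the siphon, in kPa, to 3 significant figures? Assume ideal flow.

From the surface to the outlet (both open to atmosphere, surface at rest): v = √(2g·h_out) = √(2·9.81·1.94) = 6.17 m/s.
With constant cross-section the crest speed equals v; applying Bernoulli from the surface up to the crest, P_top = P_atm − ½ρv² − ρg·h_top.
P_top = 102400 − ½·910·6.17² − 910·9.81·1.72 = 69700 Pa.

P_top ≈ 69.7 kPa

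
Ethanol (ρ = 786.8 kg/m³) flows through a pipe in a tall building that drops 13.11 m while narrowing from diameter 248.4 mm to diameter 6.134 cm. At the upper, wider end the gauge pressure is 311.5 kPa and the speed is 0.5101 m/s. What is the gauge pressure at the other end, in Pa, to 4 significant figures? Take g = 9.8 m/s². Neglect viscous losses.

The volume flow rate is constant, so v₂ = (A₁/A₂)v₁ = (484.6/29.55)·0.5101 = 8.365 m/s.
Energy conservation along the streamline gives P₂ = P₁ − ½ρ(v₂² − v₁²) − ρg(h₂ − h₁).
P₂ = 311500 + ½·786.8·(0.5101² − 8.365²) − 786.8·9.8·(−13.11) = 311500 + (-27430) − (-101100) = 385200 Pa.

385200 Pa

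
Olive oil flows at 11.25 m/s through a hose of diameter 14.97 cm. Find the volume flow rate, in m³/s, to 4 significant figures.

Q = A·v = 0.01760 m² × 11.25 m/s = 0.1980 m³/s.

Q = 0.1980 m³/s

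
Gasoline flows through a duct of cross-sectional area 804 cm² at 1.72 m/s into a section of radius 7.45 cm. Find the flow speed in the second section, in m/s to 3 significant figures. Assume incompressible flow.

v₂ ≈ 7.93 m/s

The volume flow rate is constant, so v₂ = (A₁/A₂)v₁ = (804/174)·1.72 = 7.93 m/s.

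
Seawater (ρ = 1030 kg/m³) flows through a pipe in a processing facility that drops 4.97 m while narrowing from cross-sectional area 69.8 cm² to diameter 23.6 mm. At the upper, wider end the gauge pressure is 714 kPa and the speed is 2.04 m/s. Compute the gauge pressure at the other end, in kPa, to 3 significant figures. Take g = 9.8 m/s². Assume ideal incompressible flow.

P₂ ≈ 221 kPa

Mass conservation (A₁v₁ = A₂v₂) gives v₂ = 2.04 × 69.8/4.37 = 32.6 m/s.
Bernoulli: P₁ + ½ρv₁² + ρg h₁ = P₂ + ½ρv₂² + ρg h₂, so P₂ = P₁ + ½ρ(v₁² − v₂²) − ρg(h₂ − h₁).
P₂ = 714000 + ½·1030·(2.04² − 32.6²) − 1030·9.8·(−4.97) = 714000 + (-544000) − (-50200) = 221000 Pa.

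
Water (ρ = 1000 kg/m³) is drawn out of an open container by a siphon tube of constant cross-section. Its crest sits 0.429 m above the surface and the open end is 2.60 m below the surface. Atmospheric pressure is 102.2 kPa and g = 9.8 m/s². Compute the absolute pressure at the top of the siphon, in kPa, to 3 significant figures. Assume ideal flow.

P_top ≈ 72.5 kPa

The outlet speed comes from Torricelli: v = √(2g·2.60) = 7.14 m/s.
With constant cross-section the crest speed equals v; applying Bernoulli from the surface up to the crest, P_top = P_atm − ½ρv² − ρg·h_top.
P_top = 102200 − ½·1000·7.14² − 1000·9.8·0.429 = 72500 Pa.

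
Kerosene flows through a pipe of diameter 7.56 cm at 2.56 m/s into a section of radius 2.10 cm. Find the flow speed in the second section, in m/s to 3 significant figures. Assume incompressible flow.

v₂ ≈ 8.29 m/s

Continuity gives A₁v₁ = A₂v₂, so v₂ = (44.9 cm²)/(13.9 cm²) × 2.56 m/s = 8.29 m/s.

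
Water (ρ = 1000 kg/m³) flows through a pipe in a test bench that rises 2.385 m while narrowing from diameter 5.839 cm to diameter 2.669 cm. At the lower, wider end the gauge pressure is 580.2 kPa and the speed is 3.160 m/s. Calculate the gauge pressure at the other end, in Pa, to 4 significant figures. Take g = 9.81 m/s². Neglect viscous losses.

Mass conservation (A₁v₁ = A₂v₂) gives v₂ = 3.160 × 26.78/5.595 = 15.12 m/s.
Bernoulli: P₁ + ½ρv₁² + ρg h₁ = P₂ + ½ρv₂² + ρg h₂, so P₂ = P₁ + ½ρ(v₁² − v₂²) − ρg(h₂ − h₁).
P₂ = 580200 + ½·1000·(3.160² − 15.12²) − 1000·9.81·(+2.385) = 580200 + (-109400) − (23400) = 447400 Pa.

P₂ = 447400 Pa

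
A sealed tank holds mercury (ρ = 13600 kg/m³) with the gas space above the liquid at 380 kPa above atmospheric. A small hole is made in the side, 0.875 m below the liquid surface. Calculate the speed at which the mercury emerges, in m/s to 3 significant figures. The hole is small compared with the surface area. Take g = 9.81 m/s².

v = 8.55 m/s

Take point 1 at the surface (v₁ ≈ 0) and point 2 at the hole (at atmospheric pressure). Bernoulli: P₁ + ρg h = P_atm + ½ρv₂².
With P₁ − P_atm = 380000 Pa, v₂ = √(2gh + 2ΔP/ρ) = √(2·9.81·0.875 + 2·380000/13600) = 8.55 m/s.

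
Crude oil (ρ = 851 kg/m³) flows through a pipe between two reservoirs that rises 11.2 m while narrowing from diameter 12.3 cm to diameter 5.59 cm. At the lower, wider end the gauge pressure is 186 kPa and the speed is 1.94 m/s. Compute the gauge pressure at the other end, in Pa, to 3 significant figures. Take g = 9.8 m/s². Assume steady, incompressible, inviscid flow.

Continuity gives A₁v₁ = A₂v₂, so v₂ = (119 cm²)/(24.5 cm²) × 1.94 m/s = 9.39 m/s.
Bernoulli: P₁ + ½ρv₁² + ρg h₁ = P₂ + ½ρv₂² + ρg h₂, so P₂ = P₁ + ½ρ(v₁² − v₂²) − ρg(h₂ − h₁).
P₂ = 186000 + ½·851·(1.94² − 9.39²) − 851·9.8·(+11.2) = 186000 + (-35900) − (93400) = 56700 Pa.

P₂ ≈ 56700 Pa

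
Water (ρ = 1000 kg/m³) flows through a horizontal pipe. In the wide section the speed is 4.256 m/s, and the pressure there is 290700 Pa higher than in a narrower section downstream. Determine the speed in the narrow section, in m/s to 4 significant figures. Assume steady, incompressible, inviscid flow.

Along the level pipe P + ½ρv² is conserved, hence v₂² = v₁² + 2(P₁ − P₂)/ρ.
v₂ = √(4.256² + 2·290700/1000) = √(18.11 + 581.4) = 24.48 m/s.

v₂ ≈ 24.48 m/s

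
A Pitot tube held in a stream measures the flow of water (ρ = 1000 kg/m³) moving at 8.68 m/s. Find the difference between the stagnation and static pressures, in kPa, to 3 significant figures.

Bernoulli between the free stream and the stagnation point: ½ρv² = P_stag − P_static.
ΔP = ½·1000·8.68² = 37700 Pa.

ΔP ≈ 37.7 kPa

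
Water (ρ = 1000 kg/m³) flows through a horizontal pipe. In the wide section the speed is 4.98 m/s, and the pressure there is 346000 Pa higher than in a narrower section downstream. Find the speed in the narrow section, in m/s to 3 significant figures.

Along the level pipe P + ½ρv² is conserved, hence v₂² = v₁² + 2(P₁ − P₂)/ρ.
v₂ = √(4.98² + 2·346000/1000) = √(24.8 + 692) = 26.8 m/s.

v₂ = 26.8 m/s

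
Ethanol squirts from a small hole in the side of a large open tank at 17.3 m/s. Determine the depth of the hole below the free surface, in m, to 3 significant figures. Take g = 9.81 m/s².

h ≈ 15.3 m

Torricelli: v = √(2gh), so h = v²/(2g).
h = 17.3²/(2·9.81) = 299/19.62 = 15.3 m.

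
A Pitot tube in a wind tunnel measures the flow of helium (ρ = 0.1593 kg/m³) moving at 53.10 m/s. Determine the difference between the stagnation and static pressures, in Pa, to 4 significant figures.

The dynamic pressure equals the rise in static pressure at the stagnation point: ΔP = ½ρv².
ΔP = ½·0.1593·53.10² = 224.6 Pa.

ΔP = 224.6 Pa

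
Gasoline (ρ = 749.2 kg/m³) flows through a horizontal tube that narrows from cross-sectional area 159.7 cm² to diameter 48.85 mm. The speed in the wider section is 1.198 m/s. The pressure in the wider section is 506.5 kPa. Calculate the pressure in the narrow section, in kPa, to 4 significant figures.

P₂ = 468.0 kPa

The volume flow rate is constant, so v₂ = (A₁/A₂)v₁ = (159.7/18.74)·1.198 = 10.21 m/s.
The pipe is horizontal, so Bernoulli reduces to P₁ + ½ρv₁² = P₂ + ½ρv₂².
P₂ = P₁ − ½ρ(v₂² − v₁²) = 506500 − ½·749.2·(10.21² − 1.198²) = 506500 − 38500 = 468000 Pa.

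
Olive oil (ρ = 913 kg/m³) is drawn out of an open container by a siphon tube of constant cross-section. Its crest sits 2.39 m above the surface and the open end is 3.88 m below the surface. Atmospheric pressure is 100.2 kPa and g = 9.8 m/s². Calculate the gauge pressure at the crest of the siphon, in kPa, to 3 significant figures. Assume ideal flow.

P_gauge ≈ -56.1 kPa

Bernoulli surface→outlet gives ½v² = g·h_out, so v = √(2·9.8·3.88) = 8.72 m/s.
The bore is uniform, so the speed at the crest is the same v. Bernoulli surface→crest: P_atm = P_top + ½ρv² + ρg·h_top.
P_top = 100200 − ½·913·8.72² − 913·9.8·2.39 = 44100 Pa. So P_gauge = P_top − P_atm = -56100 Pa.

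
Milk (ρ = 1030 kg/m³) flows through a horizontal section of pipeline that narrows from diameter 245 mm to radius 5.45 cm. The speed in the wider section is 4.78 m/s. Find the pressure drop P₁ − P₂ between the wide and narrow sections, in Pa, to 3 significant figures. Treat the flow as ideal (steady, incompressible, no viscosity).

By continuity, v₂ = v₁·A₁/A₂ = 4.78·(471/93.3) = 24.1 m/s.
Along the horizontal streamline, P + ½ρv² is constant.
P₁ − P₂ = ½·1030·(24.1² − 4.78²) = ½·1030·560 = 289000 Pa.

ΔP = 289000 Pa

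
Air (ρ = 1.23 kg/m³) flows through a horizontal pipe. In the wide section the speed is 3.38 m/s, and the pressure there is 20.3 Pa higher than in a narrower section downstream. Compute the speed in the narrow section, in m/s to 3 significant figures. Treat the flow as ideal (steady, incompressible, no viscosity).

v₂ ≈ 6.67 m/s

With h₁ = h₂, rearranging Bernoulli gives v₂ = √(v₁² + 2ΔP/ρ).
v₂ = √(3.38² + 2·20.3/1.23) = √(11.4 + 33.0) = 6.67 m/s.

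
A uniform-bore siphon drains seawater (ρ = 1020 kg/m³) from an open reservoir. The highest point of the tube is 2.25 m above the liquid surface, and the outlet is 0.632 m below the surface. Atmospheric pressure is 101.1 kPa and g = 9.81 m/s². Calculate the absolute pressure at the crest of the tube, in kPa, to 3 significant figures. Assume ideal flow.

The outlet speed comes from Torricelli: v = √(2g·0.632) = 3.52 m/s.
Continuity keeps v the same throughout the tube; from surface to crest, P_atm + 0 = P_top + ½ρv² + ρg·h_top.
P_top = 101100 − ½·1020·3.52² − 1020·9.81·2.25 = 72300 Pa.

72.3 kPa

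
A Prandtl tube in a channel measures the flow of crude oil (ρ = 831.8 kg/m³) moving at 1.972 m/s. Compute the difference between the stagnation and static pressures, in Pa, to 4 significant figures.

At the stagnation point the flow is brought to rest, so Bernoulli gives P_stag − P_static = ½ρv².
ΔP = ½·831.8·1.972² = 1617 Pa.

ΔP ≈ 1617 Pa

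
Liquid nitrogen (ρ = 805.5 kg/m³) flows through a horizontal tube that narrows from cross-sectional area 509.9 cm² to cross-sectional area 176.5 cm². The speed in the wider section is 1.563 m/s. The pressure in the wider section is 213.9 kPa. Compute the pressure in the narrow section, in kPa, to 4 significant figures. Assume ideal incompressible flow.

By continuity, v₂ = v₁·A₁/A₂ = 1.563·(509.9/176.5) = 4.515 m/s.
Bernoulli (h₁ = h₂): P₁ − P₂ = ½ρ(v₂² − v₁²).
P₂ = P₁ − ½ρ(v₂² − v₁²) = 213900 − ½·805.5·(4.515² − 1.563²) = 213900 − 7228 = 206700 Pa.

P₂ ≈ 206.7 kPa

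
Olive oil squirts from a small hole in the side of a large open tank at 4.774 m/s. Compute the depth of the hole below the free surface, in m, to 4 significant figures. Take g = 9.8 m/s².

h = 1.163 m

Torricelli: v = √(2gh), so h = v²/(2g).
h = 4.774²/(2·9.8) = 22.79/19.60 = 1.163 m.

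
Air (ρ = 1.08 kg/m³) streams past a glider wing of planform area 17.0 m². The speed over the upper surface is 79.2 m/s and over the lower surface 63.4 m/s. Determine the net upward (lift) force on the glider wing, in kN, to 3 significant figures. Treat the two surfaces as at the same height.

The faster flow above has the lower pressure; Bernoulli (same height) gives ΔP = ½ρ(v_up² − v_low²).
ΔP = ½·1.08·(79.2² − 63.4²) = 1220 Pa.
Lift = ΔP · A = 1220 × 17.0 = 20700 N.

20.7 kN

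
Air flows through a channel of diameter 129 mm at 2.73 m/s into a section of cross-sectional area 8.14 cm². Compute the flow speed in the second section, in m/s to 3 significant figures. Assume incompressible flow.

v₂ = 43.8 m/s

Continuity gives A₁v₁ = A₂v₂, so v₂ = (131 cm²)/(8.14 cm²) × 2.73 m/s = 43.8 m/s.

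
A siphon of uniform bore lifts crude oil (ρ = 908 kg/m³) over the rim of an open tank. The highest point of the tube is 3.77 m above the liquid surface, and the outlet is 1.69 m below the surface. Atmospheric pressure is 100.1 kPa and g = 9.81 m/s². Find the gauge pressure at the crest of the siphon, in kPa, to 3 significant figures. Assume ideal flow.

P_gauge = -48.6 kPa

The outlet speed comes from Torricelli: v = √(2g·1.69) = 5.76 m/s.
The bore is uniform, so the speed at the crest is the same v. Bernoulli surface→crest: P_atm = P_top + ½ρv² + ρg·h_top.
P_top = 100100 − ½·908·5.76² − 908·9.81·3.77 = 51500 Pa. So P_gauge = P_top − P_atm = -48600 Pa.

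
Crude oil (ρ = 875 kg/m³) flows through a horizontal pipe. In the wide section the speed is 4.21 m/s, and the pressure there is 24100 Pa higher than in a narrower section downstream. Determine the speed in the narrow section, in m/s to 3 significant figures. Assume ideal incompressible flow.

8.53 m/s

Along the level pipe P + ½ρv² is conserved, hence v₂² = v₁² + 2(P₁ − P₂)/ρ.
v₂ = √(4.21² + 2·24100/875) = √(17.7 + 55.1) = 8.53 m/s.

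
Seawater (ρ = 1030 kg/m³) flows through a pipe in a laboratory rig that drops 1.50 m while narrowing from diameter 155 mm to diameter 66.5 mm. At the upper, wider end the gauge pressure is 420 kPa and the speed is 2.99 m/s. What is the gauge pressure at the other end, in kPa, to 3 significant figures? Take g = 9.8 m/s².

The volume flow rate is constant, so v₂ = (A₁/A₂)v₁ = (189/34.7)·2.99 = 16.2 m/s.
Bernoulli: P₁ + ½ρv₁² + ρg h₁ = P₂ + ½ρv₂² + ρg h₂, so P₂ = P₁ + ½ρ(v₁² − v₂²) − ρg(h₂ − h₁).
P₂ = 420000 + ½·1030·(2.99² − 16.2²) − 1030·9.8·(−1.50) = 420000 + (-131000) − (-15100) = 304000 Pa.

P₂ = 304 kPa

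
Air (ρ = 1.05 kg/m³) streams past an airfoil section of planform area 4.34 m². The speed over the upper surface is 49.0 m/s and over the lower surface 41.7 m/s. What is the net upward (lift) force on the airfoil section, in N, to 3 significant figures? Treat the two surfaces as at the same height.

F ≈ 1510 N

With equal heights on the two surfaces, Bernoulli gives P_lower − P_upper = ½ρ(v_upper² − v_lower²).
ΔP = ½·1.05·(49.0² − 41.7²) = 348 Pa.
Lift = ΔP · A = 348 × 4.34 = 1510 N.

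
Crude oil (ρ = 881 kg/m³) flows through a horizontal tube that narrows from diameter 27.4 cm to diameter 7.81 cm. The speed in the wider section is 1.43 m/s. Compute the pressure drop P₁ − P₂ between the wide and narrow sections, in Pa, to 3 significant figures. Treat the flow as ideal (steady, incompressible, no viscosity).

ΔP ≈ 136000 Pa

By continuity, v₂ = v₁·A₁/A₂ = 1.43·(590/47.9) = 17.6 m/s.
Along the horizontal streamline, P + ½ρv² is constant.
P₁ − P₂ = ½·881·(17.6² − 1.43²) = ½·881·308 = 136000 Pa.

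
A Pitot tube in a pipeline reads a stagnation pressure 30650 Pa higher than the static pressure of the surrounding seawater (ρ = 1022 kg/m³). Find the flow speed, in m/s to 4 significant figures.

At the stagnation point the flow is brought to rest, so Bernoulli gives P_stag − P_static = ½ρv².
v = √(2ΔP/ρ) = √(2·30650/1022) = 7.745 m/s.

v = 7.745 m/s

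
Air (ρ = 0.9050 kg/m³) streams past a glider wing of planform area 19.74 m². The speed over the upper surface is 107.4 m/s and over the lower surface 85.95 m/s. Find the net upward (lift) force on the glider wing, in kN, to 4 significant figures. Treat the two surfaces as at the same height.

F ≈ 37.05 kN

With equal heights on the two surfaces, Bernoulli gives P_lower − P_upper = ½ρ(v_upper² − v_lower²).
ΔP = ½·0.9050·(107.4² − 85.95²) = 1877 Pa.
Lift = ΔP · A = 1877 × 19.74 = 37050 N.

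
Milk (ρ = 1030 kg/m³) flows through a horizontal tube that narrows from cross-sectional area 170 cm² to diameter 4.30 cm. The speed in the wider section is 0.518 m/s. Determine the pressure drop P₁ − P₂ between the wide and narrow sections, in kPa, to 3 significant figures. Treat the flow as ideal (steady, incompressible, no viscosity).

ΔP ≈ 18.8 kPa

The volume flow rate is constant, so v₂ = (A₁/A₂)v₁ = (170/14.5)·0.518 = 6.06 m/s.
Bernoulli (h₁ = h₂): P₁ − P₂ = ½ρ(v₂² − v₁²).
P₁ − P₂ = ½·1030·(6.06² − 0.518²) = ½·1030·36.5 = 18800 Pa.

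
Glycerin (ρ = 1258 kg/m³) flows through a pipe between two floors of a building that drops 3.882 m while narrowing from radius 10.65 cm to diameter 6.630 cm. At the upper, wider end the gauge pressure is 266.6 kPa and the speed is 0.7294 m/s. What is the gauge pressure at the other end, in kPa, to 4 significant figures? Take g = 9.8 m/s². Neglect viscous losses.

Continuity gives A₁v₁ = A₂v₂, so v₂ = (356.3 cm²)/(34.52 cm²) × 0.7294 m/s = 7.528 m/s.
Applying Bernoulli between the two ends and solving for P₂: P₂ = P₁ + ½ρ(v₁² − v₂²) − ρgΔh.
P₂ = 266600 + ½·1258·(0.7294² − 7.528²) − 1258·9.8·(−3.882) = 266600 + (-35310) − (-47860) = 279100 Pa.

P₂ ≈ 279.1 kPa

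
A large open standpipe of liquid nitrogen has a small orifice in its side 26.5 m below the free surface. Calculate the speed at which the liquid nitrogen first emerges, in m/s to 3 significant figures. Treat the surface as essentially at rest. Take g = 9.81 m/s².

v = 22.8 m/s

Torricelli's result v = √(2gh) gives v = √(2·9.81·26.5) = 22.8 m/s.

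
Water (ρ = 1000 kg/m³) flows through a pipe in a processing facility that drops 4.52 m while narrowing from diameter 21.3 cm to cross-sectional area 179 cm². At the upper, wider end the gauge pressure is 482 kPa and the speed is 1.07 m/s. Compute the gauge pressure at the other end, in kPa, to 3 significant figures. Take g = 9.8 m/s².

By continuity, v₂ = v₁·A₁/A₂ = 1.07·(356/179) = 2.13 m/s.
Bernoulli: P₁ + ½ρv₁² + ρg h₁ = P₂ + ½ρv₂² + ρg h₂, so P₂ = P₁ + ½ρ(v₁² − v₂²) − ρg(h₂ − h₁).
P₂ = 482000 + ½·1000·(1.07² − 2.13²) − 1000·9.8·(−4.52) = 482000 + (-1700) − (-44300) = 525000 Pa.

P₂ ≈ 525 kPa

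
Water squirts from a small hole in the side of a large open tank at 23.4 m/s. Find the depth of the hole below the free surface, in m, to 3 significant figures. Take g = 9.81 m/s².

Torricelli: v = √(2gh), so h = v²/(2g).
h = 23.4²/(2·9.81) = 548/19.62 = 27.9 m.

h ≈ 27.9 m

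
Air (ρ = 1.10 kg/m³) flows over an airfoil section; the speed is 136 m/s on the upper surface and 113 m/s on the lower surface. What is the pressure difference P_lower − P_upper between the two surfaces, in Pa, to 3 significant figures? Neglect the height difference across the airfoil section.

The pressure is lower where the speed is higher: ΔP = ½ρ(v_up² − v_low²).
ΔP = ½·1.10·(136² − 113²) = 3150 Pa.

ΔP ≈ 3150 Pa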